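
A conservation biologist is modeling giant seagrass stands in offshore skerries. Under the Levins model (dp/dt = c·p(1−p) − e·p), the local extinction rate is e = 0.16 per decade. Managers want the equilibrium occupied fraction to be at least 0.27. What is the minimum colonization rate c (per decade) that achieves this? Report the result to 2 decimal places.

0.22

p* = 1 − e/c ≥ 0.27 requires e/c ≤ 0.7300, i.e. c ≥ e/0.7300.
c_min = 0.16/0.7300 = 0.2192.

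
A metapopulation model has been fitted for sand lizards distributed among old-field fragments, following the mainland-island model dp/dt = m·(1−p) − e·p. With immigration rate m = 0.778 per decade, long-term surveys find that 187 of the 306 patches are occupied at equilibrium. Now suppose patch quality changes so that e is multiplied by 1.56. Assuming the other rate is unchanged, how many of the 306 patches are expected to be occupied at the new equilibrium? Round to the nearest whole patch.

Observed p* = 187/306 = 0.61111.
Balance m(1−p*) = e·p* gives e = m(1−p*)/p* = 0.778×0.38889/0.61111 = 0.49509.
New p* = m/(m+e) = 0.77800/(0.77800+0.77234) = 0.50183.
Expected occupied = 306 × 0.50183 = 153.56 ≈ 154.

154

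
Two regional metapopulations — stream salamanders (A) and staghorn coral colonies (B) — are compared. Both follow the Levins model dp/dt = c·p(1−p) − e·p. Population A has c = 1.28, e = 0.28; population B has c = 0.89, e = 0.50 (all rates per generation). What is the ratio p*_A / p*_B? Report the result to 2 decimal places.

1.78

A: p*_A = 1 − 0.28/1.28 = 0.7812.
B: p*_B = 1 − 0.50/0.89 = 0.4382.
p*_A / p*_B = 0.7812/0.4382 = 1.7829.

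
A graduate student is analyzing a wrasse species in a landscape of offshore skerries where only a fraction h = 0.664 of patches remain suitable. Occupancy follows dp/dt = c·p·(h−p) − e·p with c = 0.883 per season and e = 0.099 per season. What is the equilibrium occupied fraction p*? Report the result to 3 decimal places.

Setting dp/dt = 0 and dividing by p* gives c·(h−p*) = e.
So p* = h − e/c = 0.664 − 0.099/0.883 = 0.664 − 0.1121 = 0.5519.

0.552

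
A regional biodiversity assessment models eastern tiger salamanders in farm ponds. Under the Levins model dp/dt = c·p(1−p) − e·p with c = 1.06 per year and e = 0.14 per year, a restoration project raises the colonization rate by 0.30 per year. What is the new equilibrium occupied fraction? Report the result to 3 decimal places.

Before: p* = 1 − 0.14/1.06 = 0.8679.
After the change, c = 1.36, e = 0.14, so p* = 1 − 0.14/1.36 = 0.8971.

0.897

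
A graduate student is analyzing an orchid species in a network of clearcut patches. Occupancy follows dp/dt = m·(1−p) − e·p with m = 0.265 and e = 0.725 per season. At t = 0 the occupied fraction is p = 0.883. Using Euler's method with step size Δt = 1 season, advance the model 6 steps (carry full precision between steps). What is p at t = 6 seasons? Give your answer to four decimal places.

Update rule: p ← p + [m·(1−p) − e·p]·Δt with Δt = 1.
step 1: Δp = -0.60917, p = 0.27383
step 2: Δp = -0.00609, p = 0.26774
step 3: Δp = -0.00006, p = 0.26768
step 4: Δp = -0.00000, p = 0.26768
step 5: Δp = -0.00000, p = 0.26768
step 6: Δp = -0.00000, p = 0.26768

0.2677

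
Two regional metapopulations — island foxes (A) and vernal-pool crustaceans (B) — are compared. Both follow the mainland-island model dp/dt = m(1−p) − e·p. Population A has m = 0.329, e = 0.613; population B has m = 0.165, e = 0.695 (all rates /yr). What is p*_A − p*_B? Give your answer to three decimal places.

A: p*_A = m/(m+e) = 0.329/0.9420 = 0.3493.
B: p*_B = 0.165/0.8600 = 0.1919.
p*_A − p*_B = 0.3493 − 0.1919 = 0.1574.

0.157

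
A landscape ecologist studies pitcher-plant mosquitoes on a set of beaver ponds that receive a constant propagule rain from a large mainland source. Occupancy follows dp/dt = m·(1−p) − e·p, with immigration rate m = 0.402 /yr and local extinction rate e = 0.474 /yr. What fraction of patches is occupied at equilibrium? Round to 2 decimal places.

At equilibrium the propagule rain into empty patches balances local extinction: m(1−p*) = e·p*.
p* = m/(m+e) = 0.402/(0.402+0.474) = 0.402/0.8760 = 0.4589.

0.46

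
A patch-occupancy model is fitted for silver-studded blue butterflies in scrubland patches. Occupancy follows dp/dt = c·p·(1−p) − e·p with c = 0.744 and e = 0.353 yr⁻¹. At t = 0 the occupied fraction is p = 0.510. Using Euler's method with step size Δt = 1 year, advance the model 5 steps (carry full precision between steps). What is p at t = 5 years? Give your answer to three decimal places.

0.524

Update rule: p ← p + [c·p·(1−p) − e·p]·Δt with Δt = 1.
  1  |  dp/dt·Δt = +0.005896  |  p_1 = 0.515896
  2  |  dp/dt·Δt = +0.003701  |  p_2 = 0.519596
  3  |  dp/dt·Δt = +0.002297  |  p_3 = 0.521893
  4  |  dp/dt·Δt = +0.001415  |  p_4 = 0.523308
  5  |  dp/dt·Δt = +0.000868  |  p_5 = 0.524176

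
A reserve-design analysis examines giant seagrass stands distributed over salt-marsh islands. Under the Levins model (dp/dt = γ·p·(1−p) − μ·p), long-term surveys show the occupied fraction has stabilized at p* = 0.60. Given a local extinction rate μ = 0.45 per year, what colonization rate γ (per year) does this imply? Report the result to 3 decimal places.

At equilibrium γ(1−p*) = μ, so γ = μ/(1−p*).
γ = 0.45/(1 − 0.60) = 0.45/0.4000 = 1.1250.

1.125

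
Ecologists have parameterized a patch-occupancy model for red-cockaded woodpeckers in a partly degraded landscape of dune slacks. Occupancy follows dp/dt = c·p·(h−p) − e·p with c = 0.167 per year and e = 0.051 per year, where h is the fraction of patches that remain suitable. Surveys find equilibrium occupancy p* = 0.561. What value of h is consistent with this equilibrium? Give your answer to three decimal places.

At equilibrium c(h−p*) = e, so h = p* + e/c.
h = 0.561 + 0.051/0.167 = 0.561 + 0.3054 = 0.8664.

0.866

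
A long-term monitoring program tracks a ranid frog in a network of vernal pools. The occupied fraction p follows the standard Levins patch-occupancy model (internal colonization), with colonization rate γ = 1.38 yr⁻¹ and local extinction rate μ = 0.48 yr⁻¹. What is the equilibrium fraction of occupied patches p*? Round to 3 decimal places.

0.652

Setting dp/dt = 0 and dividing through by p* gives γ·(1−p*) = μ.
So p* = 1 − μ/γ = 1 − 0.48/1.38 = 1 − 0.3478 = 0.6522.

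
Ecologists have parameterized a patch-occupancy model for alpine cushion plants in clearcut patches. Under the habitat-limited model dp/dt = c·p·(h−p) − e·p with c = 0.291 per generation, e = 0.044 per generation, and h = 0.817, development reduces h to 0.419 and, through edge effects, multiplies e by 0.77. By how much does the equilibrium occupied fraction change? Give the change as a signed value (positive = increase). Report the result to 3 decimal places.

Before: p* = h − e/c = 0.817 − 0.044/0.291 = 0.817 − 0.1512 = 0.6658.
After: c = 0.291, e = 0.03388, h = 0.419; p* = 0.419 − 0.03388/0.291 = 0.3026.
Δp* = 0.3026 − 0.6658 = -0.3632.

-0.363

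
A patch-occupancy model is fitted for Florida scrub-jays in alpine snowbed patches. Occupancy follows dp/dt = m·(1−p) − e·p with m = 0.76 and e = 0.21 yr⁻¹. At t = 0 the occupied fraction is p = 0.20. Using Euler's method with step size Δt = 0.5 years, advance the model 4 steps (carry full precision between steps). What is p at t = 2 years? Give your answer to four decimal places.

Update rule: p ← p + [m·(1−p) − e·p]·Δt with Δt = 0.5.
t = 0.5: p = 0.20000 + (+0.28300) = 0.48300
t = 1: p = 0.48300 + (+0.14574) = 0.62874
t = 1.5: p = 0.62874 + (+0.07506) = 0.70380
t = 2: p = 0.70380 + (+0.03866) = 0.74246

0.7425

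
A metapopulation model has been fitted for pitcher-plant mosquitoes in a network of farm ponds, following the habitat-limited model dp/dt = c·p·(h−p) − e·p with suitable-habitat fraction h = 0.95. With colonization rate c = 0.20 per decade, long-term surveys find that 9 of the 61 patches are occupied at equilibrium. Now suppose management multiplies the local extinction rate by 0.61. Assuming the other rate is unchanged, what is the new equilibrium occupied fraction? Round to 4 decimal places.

Observed p* = 9/61 = 0.14754.
Balance c(h−p*) = e gives e = 0.20×(0.95 − 0.14754) = 0.16049.
New p* = 0.95 − e/c = 0.95 − 0.09790/0.20000 = 0.46050.

0.4605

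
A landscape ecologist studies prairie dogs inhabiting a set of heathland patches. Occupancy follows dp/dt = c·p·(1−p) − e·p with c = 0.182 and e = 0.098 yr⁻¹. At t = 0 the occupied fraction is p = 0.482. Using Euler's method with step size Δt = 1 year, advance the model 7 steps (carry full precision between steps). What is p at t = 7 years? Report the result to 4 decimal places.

Update rule: p ← p + [c·p·(1−p) − e·p]·Δt with Δt = 1.
  1  |  dp/dt·Δt = -0.001795  |  p_1 = 0.480205
  2  |  dp/dt·Δt = -0.001631  |  p_2 = 0.478574
  3  |  dp/dt·Δt = -0.001484  |  p_3 = 0.477090
  4  |  dp/dt·Δt = -0.001350  |  p_4 = 0.475740
  5  |  dp/dt·Δt = -0.001230  |  p_5 = 0.474510
  6  |  dp/dt·Δt = -0.001120  |  p_6 = 0.473390
  7  |  dp/dt·Δt = -0.001021  |  p_7 = 0.472369

0.4724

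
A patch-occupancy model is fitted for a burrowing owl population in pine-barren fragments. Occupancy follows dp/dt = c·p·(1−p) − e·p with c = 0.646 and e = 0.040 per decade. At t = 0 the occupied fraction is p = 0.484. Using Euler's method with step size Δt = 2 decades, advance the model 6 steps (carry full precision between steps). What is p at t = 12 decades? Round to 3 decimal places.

0.938

Update rule: p ← p + [c·p·(1−p) − e·p]·Δt with Δt = 2.
p: 0.48400 → 0.76795  (Δp = +0.28395)
p: 0.76795 → 0.93675  (Δp = +0.16880)
p: 0.93675 → 0.93836  (Δp = +0.00161)
p: 0.93836 → 0.93802  (Δp = -0.00034)
p: 0.93802 → 0.93809  (Δp = +0.00007)
p: 0.93809 → 0.93808  (Δp = -0.00002)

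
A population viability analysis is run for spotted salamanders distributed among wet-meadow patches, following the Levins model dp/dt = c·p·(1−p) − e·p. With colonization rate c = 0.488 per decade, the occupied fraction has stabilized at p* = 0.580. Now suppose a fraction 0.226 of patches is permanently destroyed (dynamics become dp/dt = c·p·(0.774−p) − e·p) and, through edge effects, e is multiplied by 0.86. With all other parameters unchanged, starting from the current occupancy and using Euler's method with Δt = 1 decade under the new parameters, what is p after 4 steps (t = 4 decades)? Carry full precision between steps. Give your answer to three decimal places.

0.464

Balance c(1−p*) = e gives e = 0.488×(1 − 0.58000) = 0.20496.
Starting from p₀ = 0.58000; update p ← p + (dp/dt)·Δt with the new parameters.
  1  |  dp/dt·Δt = -0.047324  |  p_1 = 0.532676
  2  |  dp/dt·Δt = -0.031161  |  p_2 = 0.501515
  3  |  dp/dt·Δt = -0.021712  |  p_3 = 0.479803
  4  |  dp/dt·Δt = -0.015688  |  p_4 = 0.464114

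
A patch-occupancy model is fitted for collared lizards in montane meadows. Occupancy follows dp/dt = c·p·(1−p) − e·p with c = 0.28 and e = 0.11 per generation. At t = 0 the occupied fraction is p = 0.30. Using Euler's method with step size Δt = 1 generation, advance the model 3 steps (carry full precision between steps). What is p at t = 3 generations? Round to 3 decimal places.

Update rule: p ← p + [c·p·(1−p) − e·p]·Δt with Δt = 1.
p: 0.30000 → 0.32580  (Δp = +0.02580)
p: 0.32580 → 0.35147  (Δp = +0.02567)
p: 0.35147 → 0.37663  (Δp = +0.02516)

0.377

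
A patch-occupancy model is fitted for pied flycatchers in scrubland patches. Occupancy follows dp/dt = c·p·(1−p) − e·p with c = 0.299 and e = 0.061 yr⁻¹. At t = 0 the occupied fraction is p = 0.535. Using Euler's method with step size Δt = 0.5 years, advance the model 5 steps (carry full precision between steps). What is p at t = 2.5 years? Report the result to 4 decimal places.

Update rule: p ← p + [c·p·(1−p) − e·p]·Δt with Δt = 0.5.
p: 0.53500 → 0.55587  (Δp = +0.02087)
p: 0.55587 → 0.57583  (Δp = +0.01995)
p: 0.57583 → 0.59478  (Δp = +0.01895)
p: 0.59478 → 0.61267  (Δp = +0.01789)
p: 0.61267 → 0.62946  (Δp = +0.01679)

0.6295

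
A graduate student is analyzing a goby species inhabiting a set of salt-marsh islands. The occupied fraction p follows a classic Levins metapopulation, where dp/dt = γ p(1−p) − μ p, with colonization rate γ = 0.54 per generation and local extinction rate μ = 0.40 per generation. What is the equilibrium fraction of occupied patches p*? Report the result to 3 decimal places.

0.259

Setting dp/dt = 0 and dividing through by p* gives γ·(1−p*) = μ.
So p* = 1 − μ/γ = 1 − 0.40/0.54 = 1 − 0.7407 = 0.2593.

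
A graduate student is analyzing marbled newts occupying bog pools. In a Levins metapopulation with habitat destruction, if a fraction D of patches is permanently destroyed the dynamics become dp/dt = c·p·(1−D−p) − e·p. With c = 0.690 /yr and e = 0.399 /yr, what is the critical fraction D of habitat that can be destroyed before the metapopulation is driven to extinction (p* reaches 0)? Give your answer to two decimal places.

0.42

The nontrivial equilibrium is p* = (1−D) − e/c; extinction occurs when this hits zero.
So D_crit = 1 − e/c = 1 − 0.399/0.690 = 1 − 0.5783 = 0.4217.
Note this equals the original equilibrium occupancy — the Levins extinction-debt result.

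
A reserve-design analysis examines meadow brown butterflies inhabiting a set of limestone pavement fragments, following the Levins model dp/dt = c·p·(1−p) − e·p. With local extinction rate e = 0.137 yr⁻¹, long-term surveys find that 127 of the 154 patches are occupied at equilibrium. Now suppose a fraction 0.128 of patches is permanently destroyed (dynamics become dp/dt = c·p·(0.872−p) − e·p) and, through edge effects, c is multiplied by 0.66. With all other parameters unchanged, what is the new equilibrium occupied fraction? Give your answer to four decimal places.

0.6064

Observed p* = 127/154 = 0.82468.
Balance c(1−p*) = e gives c = e/(1 − 0.82468) = 0.137/0.17532 = 0.78143.
New p* = 0.872 − e/c = 0.872 − 0.13700/0.51574 = 0.60636.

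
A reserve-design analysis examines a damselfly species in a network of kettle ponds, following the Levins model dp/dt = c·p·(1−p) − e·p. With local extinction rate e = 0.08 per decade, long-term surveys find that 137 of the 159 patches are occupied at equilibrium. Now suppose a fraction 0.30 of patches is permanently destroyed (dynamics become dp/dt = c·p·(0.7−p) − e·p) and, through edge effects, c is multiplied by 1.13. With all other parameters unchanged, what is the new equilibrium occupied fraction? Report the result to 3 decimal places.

Observed p* = 137/159 = 0.86164.
Balance c(1−p*) = e gives c = e/(1 − 0.86164) = 0.08/0.13836 = 0.57820.
New p* = 0.7 − e/c = 0.7 − 0.08000/0.65337 = 0.57756.

0.578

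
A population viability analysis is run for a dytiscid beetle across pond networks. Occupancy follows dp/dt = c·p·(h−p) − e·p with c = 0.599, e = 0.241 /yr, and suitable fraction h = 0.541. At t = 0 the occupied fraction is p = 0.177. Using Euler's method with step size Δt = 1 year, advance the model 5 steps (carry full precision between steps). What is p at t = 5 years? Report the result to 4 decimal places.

0.1611

Update rule: p ← p + [c·p·(h−p) − e·p]·Δt with Δt = 1.
  1  |  dp/dt·Δt = -0.004065  |  p_1 = 0.172935
  2  |  dp/dt·Δt = -0.003550  |  p_2 = 0.169385
  3  |  dp/dt·Δt = -0.003117  |  p_3 = 0.166268
  4  |  dp/dt·Δt = -0.002749  |  p_4 = 0.163519
  5  |  dp/dt·Δt = -0.002435  |  p_5 = 0.161084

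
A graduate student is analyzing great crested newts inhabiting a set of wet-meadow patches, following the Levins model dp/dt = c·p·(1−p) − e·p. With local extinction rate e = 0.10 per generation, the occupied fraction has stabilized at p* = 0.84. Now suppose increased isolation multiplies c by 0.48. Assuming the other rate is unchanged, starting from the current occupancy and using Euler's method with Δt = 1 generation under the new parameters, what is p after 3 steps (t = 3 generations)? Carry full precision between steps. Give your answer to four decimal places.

0.7427

Balance c(1−p*) = e gives c = e/(1 − 0.84000) = 0.10/0.16000 = 0.62500.
Starting from p₀ = 0.84000; update p ← p + (dp/dt)·Δt with the new parameters.
step 1: Δp = -0.04368, p = 0.79632
step 2: Δp = -0.03097, p = 0.76535
step 3: Δp = -0.02266, p = 0.74269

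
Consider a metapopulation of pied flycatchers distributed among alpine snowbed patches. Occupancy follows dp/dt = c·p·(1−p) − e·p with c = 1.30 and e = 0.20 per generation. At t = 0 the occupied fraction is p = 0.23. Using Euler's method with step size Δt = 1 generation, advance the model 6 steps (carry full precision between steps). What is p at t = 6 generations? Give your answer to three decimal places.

Update rule: p ← p + [c·p·(1−p) − e·p]·Δt with Δt = 1.
  1  |  dp/dt·Δt = +0.184230  |  p_1 = 0.414230
  2  |  dp/dt·Δt = +0.232591  |  p_2 = 0.646821
  3  |  dp/dt·Δt = +0.167613  |  p_3 = 0.814433
  4  |  dp/dt·Δt = +0.033585  |  p_4 = 0.848018
  5  |  dp/dt·Δt = -0.002055  |  p_5 = 0.845963
  6  |  dp/dt·Δt = +0.000210  |  p_6 = 0.846173

0.846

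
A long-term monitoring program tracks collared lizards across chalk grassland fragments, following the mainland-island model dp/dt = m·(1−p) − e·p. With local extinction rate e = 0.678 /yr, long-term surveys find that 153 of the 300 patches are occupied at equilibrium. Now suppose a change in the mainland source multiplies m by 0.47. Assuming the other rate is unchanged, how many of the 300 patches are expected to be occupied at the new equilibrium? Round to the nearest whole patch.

99

Observed p* = 153/300 = 0.51000.
Balance m(1−p*) = e·p* gives m = e·p*/(1−p*) = 0.678×0.51000/0.49000 = 0.70567.
New p* = m/(m+e) = 0.33166/(0.33166+0.67800) = 0.32849.
Expected occupied = 300 × 0.32849 = 98.55 ≈ 99.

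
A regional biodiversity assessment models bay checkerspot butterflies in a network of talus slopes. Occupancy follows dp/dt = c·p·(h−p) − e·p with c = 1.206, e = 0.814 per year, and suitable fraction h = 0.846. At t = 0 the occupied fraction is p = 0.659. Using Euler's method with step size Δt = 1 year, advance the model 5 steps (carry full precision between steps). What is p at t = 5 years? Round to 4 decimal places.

Update rule: p ← p + [c·p·(h−p) − e·p]·Δt with Δt = 1.
  1  |  dp/dt·Δt = -0.387807  |  p_1 = 0.271193
  2  |  dp/dt·Δt = -0.032755  |  p_2 = 0.238438
  3  |  dp/dt·Δt = -0.019380  |  p_3 = 0.219057
  4  |  dp/dt·Δt = -0.012685  |  p_4 = 0.206372
  5  |  dp/dt·Δt = -0.008793  |  p_5 = 0.197579

0.1976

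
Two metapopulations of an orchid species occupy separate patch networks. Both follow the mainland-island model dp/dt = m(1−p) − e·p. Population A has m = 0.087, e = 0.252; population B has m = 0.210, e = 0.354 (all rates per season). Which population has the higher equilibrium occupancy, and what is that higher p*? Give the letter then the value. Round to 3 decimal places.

A: p*_A = m/(m+e) = 0.087/0.3390 = 0.2566.
B: p*_B = 0.210/0.5640 = 0.3723.
B is higher at 0.3723.

B, 0.372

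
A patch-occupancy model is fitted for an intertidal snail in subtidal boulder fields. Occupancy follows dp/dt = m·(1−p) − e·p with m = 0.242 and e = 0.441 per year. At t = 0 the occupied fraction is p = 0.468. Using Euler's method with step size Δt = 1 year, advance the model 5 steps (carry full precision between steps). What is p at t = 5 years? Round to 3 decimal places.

Update rule: p ← p + [m·(1−p) − e·p]·Δt with Δt = 1.
  1  |  dp/dt·Δt = -0.077644  |  p_1 = 0.390356
  2  |  dp/dt·Δt = -0.024613  |  p_2 = 0.365743
  3  |  dp/dt·Δt = -0.007802  |  p_3 = 0.357940
  4  |  dp/dt·Δt = -0.002473  |  p_4 = 0.355467
  5  |  dp/dt·Δt = -0.000784  |  p_5 = 0.354683

0.355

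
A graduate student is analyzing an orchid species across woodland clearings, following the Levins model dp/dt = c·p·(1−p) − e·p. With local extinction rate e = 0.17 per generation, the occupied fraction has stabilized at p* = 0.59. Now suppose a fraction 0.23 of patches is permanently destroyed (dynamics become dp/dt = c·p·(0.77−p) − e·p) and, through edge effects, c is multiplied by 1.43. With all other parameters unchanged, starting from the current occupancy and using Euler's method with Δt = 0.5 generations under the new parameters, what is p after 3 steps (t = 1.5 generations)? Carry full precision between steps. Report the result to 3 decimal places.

Balance c(1−p*) = e gives c = e/(1 − 0.59000) = 0.17/0.41000 = 0.41463.
Starting from p₀ = 0.59000; update p ← p + (dp/dt)·Δt with the new parameters.
p: 0.59000 → 0.57133  (Δp = -0.01867)
p: 0.57133 → 0.55642  (Δp = -0.01491)
p: 0.55642 → 0.54436  (Δp = -0.01206)

0.544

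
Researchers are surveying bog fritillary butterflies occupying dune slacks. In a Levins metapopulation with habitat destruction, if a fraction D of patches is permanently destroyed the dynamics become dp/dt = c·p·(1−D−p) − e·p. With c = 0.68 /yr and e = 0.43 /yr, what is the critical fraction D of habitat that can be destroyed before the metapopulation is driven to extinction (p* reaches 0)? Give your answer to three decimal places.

0.368

The nontrivial equilibrium is p* = (1−D) − e/c; extinction occurs when this hits zero.
So D_crit = 1 − e/c = 1 − 0.43/0.68 = 1 − 0.6324 = 0.3676.
This equals the undisturbed p*, a classic result of Lande's extension.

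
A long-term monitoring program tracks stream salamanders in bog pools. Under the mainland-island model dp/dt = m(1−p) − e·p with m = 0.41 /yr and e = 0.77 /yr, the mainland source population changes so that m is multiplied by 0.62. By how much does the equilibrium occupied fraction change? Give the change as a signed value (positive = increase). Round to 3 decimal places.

-0.099

Before: p* = 0.41/(0.41+0.77) = 0.3475.
After: m = 0.2542, e = 0.77; p* = 0.2542/1.0242 = 0.2482.
Δp* = 0.2482 − 0.3475 = -0.0993.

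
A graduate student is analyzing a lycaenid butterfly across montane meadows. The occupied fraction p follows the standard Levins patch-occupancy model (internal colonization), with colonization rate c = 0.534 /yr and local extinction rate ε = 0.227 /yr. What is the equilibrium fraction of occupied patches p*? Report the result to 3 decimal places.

0.575

At equilibrium, colonization balances extinction: c·p*·(1−p*) = ε·p*.
So p* = 1 − ε/c = 1 − 0.227/0.534 = 1 − 0.4251 = 0.5749.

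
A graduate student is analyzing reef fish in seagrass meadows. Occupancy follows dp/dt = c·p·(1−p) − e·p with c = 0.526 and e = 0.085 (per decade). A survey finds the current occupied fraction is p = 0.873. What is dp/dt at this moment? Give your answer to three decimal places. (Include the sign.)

-0.016

Colonization term: c·p·(1−p) = 0.526×0.873×0.1270 = 0.05832.
Extinction term: e·p = 0.07421.
dp/dt = 0.05832 − 0.07421 = -0.01589.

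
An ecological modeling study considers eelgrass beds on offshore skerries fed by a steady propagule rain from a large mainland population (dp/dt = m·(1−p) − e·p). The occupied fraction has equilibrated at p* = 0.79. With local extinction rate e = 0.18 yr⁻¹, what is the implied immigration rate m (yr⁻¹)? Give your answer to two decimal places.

At equilibrium m(1−p*) = e·p*, so m = e·p*/(1−p*).
m = 0.18 × 0.79 / 0.2100 = 0.1422/0.2100 = 0.6771.

0.68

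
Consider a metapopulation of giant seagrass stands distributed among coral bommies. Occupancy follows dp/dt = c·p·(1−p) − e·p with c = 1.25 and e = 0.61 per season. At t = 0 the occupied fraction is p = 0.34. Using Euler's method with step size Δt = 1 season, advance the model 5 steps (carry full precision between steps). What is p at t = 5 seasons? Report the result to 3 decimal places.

Update rule: p ← p + [c·p·(1−p) − e·p]·Δt with Δt = 1.
  1  |  dp/dt·Δt = +0.073100  |  p_1 = 0.413100
  2  |  dp/dt·Δt = +0.051069  |  p_2 = 0.464169
  3  |  dp/dt·Δt = +0.027752  |  p_3 = 0.491921
  4  |  dp/dt·Δt = +0.012346  |  p_4 = 0.504268
  5  |  dp/dt·Δt = +0.004874  |  p_5 = 0.509142

0.509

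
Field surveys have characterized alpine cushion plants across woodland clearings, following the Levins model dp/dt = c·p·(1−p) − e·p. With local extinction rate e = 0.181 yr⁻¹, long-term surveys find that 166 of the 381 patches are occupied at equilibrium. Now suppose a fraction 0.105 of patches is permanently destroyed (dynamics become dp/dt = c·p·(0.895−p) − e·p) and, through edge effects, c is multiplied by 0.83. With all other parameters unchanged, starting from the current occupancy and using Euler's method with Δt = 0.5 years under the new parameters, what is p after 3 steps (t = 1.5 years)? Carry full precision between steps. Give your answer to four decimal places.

Observed p* = 166/381 = 0.43570.
Balance c(1−p*) = e gives c = e/(1 − 0.43570) = 0.181/0.56430 = 0.32075.
Starting from p₀ = 0.43570; update p ← p + (dp/dt)·Δt with the new parameters.
  1  |  dp/dt·Δt = -0.012793  |  p_1 = 0.422903
  2  |  dp/dt·Δt = -0.011697  |  p_2 = 0.411206
  3  |  dp/dt·Δt = -0.010733  |  p_3 = 0.400473

0.4005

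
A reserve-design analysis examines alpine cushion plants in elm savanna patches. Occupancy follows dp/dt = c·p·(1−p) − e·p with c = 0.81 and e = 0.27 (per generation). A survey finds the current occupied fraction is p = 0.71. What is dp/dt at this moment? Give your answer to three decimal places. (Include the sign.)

Colonization term: c·p·(1−p) = 0.81×0.71×0.2900 = 0.16678.
Extinction term: e·p = 0.19170.
dp/dt = 0.16678 − 0.19170 = -0.02492.

-0.025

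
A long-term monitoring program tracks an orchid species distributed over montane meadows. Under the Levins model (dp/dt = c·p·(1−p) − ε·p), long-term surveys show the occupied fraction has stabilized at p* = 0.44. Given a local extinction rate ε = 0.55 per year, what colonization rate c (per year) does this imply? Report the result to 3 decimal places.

At equilibrium c(1−p*) = ε, so c = ε/(1−p*).
c = 0.55/(1 − 0.44) = 0.55/0.5600 = 0.9821.

0.982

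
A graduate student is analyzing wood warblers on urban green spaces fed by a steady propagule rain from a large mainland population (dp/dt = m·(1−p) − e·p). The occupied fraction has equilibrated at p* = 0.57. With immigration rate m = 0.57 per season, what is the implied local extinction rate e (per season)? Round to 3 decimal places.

0.430

At equilibrium m(1−p*) = e·p*, so e = m(1−p*)/p*.
e = 0.57 × 0.4300 / 0.57 = 0.4300.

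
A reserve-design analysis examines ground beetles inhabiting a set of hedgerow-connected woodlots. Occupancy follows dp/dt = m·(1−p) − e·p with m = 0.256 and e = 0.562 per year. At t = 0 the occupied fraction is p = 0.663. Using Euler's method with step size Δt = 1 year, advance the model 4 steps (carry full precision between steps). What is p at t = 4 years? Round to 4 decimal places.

0.3133

Update rule: p ← p + [m·(1−p) − e·p]·Δt with Δt = 1.
step 1: Δp = -0.28633, p = 0.37667
step 2: Δp = -0.05211, p = 0.32455
step 3: Δp = -0.00948, p = 0.31507
step 4: Δp = -0.00173, p = 0.31334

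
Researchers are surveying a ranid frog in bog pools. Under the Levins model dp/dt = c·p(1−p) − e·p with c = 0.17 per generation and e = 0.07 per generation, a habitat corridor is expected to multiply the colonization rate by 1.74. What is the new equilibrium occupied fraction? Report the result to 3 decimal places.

0.763

Before: p* = 1 − 0.07/0.17 = 0.5882.
After the change, c = 0.2958, e = 0.07, so p* = 1 − 0.07/0.2958 = 0.7634.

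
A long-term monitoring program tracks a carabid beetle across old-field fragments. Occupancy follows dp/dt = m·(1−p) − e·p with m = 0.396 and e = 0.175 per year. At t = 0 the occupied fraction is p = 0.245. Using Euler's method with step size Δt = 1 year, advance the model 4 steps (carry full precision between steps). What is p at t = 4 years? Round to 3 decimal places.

Update rule: p ← p + [m·(1−p) − e·p]·Δt with Δt = 1.
p: 0.24500 → 0.50111  (Δp = +0.25611)
p: 0.50111 → 0.61097  (Δp = +0.10987)
p: 0.61097 → 0.65811  (Δp = +0.04713)
p: 0.65811 → 0.67833  (Δp = +0.02022)

0.678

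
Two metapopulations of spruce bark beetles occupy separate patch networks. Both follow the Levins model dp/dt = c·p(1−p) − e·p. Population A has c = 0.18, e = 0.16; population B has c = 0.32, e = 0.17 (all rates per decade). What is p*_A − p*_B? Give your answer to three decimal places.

A: p*_A = 1 − 0.16/0.18 = 0.1111.
B: p*_B = 1 − 0.17/0.32 = 0.4688.
p*_A − p*_B = 0.1111 − 0.4688 = -0.3576.

-0.358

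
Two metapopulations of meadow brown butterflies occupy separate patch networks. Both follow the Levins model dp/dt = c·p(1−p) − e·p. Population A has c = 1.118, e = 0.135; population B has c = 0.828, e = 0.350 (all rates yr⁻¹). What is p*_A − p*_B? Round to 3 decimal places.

A: p*_A = 1 − 0.135/1.118 = 0.8792.
B: p*_B = 1 − 0.350/0.828 = 0.5773.
p*_A − p*_B = 0.8792 − 0.5773 = 0.3020.

0.302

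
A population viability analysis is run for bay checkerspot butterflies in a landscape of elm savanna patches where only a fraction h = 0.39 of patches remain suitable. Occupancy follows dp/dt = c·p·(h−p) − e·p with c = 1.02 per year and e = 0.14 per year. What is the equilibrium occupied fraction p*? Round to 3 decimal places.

Setting dp/dt = 0 and dividing by p* gives c·(h−p*) = e.
So p* = h − e/c = 0.39 − 0.14/1.02 = 0.39 − 0.1373 = 0.2527.

0.253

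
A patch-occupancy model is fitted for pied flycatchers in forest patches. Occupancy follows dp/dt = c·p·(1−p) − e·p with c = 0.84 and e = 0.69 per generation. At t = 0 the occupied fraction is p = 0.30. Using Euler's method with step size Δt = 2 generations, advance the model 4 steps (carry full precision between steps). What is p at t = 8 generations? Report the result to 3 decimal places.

Update rule: p ← p + [c·p·(1−p) − e·p]·Δt with Δt = 2.
  1  |  dp/dt·Δt = -0.061200  |  p_1 = 0.238800
  2  |  dp/dt·Δt = -0.024163  |  p_2 = 0.214637
  3  |  dp/dt·Δt = -0.013005  |  p_3 = 0.201632
  4  |  dp/dt·Δt = -0.007812  |  p_4 = 0.193821

0.194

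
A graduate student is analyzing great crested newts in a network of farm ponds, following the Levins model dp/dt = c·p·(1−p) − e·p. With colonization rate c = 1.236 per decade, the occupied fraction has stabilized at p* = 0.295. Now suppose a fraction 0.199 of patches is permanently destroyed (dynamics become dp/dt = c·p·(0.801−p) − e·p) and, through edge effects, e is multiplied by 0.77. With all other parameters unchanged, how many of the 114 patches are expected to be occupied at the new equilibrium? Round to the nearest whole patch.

29

Balance c(1−p*) = e gives e = 1.236×(1 − 0.29500) = 0.87138.
New p* = 0.801 − e/c = 0.801 − 0.67096/1.23600 = 0.25815.
Expected occupied = 114 × 0.25815 = 29.43 ≈ 29.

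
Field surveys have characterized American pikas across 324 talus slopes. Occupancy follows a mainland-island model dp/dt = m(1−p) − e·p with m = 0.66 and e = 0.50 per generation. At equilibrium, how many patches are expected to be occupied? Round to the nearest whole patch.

p* = m/(m+e) = 0.66/1.1600 = 0.5690.
Expected occupied patches = N × p* = 324 × 0.5690 = 184.34 ≈ 184.

184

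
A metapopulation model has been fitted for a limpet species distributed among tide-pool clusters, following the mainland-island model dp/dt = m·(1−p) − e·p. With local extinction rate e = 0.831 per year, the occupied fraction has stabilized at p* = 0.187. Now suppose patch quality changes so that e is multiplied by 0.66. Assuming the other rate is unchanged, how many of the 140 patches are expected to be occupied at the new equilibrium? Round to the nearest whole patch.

Balance m(1−p*) = e·p* gives m = e·p*/(1−p*) = 0.831×0.18700/0.81300 = 0.19114.
New p* = m/(m+e) = 0.19114/(0.19114+0.54846) = 0.25844.
Expected occupied = 140 × 0.25844 = 36.18 ≈ 36.

36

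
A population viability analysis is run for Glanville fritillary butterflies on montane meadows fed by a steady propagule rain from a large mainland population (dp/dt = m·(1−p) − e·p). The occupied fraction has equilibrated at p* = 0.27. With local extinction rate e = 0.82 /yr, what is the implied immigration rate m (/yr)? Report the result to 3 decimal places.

0.303

At equilibrium m(1−p*) = e·p*, so m = e·p*/(1−p*).
m = 0.82 × 0.27 / 0.7300 = 0.2214/0.7300 = 0.3033.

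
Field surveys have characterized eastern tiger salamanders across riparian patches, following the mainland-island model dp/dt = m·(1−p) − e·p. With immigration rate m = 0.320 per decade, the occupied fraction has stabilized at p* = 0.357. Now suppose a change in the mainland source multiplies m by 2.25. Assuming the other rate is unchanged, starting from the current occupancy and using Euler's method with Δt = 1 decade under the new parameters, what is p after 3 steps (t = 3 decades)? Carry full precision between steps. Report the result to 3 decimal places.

Balance m(1−p*) = e·p* gives e = m(1−p*)/p* = 0.320×0.64300/0.35700 = 0.57636.
Starting from p₀ = 0.35700; update p ← p + (dp/dt)·Δt with the new parameters.
t = 1: p = 0.35700 + (+0.25720) = 0.61420
t = 2: p = 0.61420 + (-0.07622) = 0.53798
t = 3: p = 0.53798 + (+0.02259) = 0.56057

0.561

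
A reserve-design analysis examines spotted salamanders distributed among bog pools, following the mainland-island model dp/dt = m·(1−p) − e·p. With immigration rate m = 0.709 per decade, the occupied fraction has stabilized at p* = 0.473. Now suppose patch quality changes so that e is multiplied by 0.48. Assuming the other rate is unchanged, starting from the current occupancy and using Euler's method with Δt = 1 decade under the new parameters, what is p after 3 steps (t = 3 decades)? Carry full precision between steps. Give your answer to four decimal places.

Balance m(1−p*) = e·p* gives e = m(1−p*)/p* = 0.709×0.52700/0.47300 = 0.78994.
Starting from p₀ = 0.47300; update p ← p + (dp/dt)·Δt with the new parameters.
  1  |  dp/dt·Δt = +0.194294  |  p_1 = 0.667294
  2  |  dp/dt·Δt = -0.017131  |  p_2 = 0.650163
  3  |  dp/dt·Δt = +0.001511  |  p_3 = 0.651673

0.6517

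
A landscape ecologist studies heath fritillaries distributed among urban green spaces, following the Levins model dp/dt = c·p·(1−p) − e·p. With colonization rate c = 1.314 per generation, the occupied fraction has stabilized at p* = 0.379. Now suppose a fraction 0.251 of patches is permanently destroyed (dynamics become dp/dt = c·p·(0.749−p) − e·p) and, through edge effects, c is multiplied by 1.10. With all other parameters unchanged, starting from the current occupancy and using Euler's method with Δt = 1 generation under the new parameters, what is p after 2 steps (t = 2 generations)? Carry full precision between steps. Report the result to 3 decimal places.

0.238

Balance c(1−p*) = e gives e = 1.314×(1 − 0.37900) = 0.81599.
Starting from p₀ = 0.37900; update p ← p + (dp/dt)·Δt with the new parameters.
p: 0.37900 → 0.27243  (Δp = -0.10657)
p: 0.27243 → 0.23779  (Δp = -0.03464)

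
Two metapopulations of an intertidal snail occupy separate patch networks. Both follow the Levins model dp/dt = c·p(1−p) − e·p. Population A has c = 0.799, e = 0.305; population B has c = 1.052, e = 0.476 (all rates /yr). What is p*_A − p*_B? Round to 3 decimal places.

0.071

A: p*_A = 1 − 0.305/0.799 = 0.6183.
B: p*_B = 1 − 0.476/1.052 = 0.5475.
p*_A − p*_B = 0.6183 − 0.5475 = 0.0707.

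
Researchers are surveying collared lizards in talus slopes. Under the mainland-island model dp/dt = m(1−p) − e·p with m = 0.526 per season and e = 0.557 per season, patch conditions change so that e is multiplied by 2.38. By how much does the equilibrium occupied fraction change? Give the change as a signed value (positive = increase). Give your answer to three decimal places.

-0.202

Before: p* = 0.526/(0.526+0.557) = 0.4857.
After: m = 0.526, e = 1.32566; p* = 0.526/1.8517 = 0.2841.
Δp* = 0.2841 − 0.4857 = -0.2016.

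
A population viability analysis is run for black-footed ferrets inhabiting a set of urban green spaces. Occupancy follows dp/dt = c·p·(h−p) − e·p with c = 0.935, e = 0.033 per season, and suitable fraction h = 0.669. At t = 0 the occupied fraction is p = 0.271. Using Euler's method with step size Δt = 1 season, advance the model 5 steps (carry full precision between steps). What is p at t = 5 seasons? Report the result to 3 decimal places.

0.610

Update rule: p ← p + [c·p·(h−p) − e·p]·Δt with Δt = 1.
step 1: Δp = +0.09190, p = 0.36290
step 2: Δp = +0.09189, p = 0.45479
step 3: Δp = +0.07608, p = 0.53087
step 4: Δp = +0.05104, p = 0.58191
step 5: Δp = +0.02818, p = 0.61009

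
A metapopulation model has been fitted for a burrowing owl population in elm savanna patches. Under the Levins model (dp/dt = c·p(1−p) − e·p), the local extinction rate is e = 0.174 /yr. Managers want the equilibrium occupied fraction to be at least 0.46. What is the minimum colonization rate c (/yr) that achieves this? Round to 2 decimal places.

p* = 1 − e/c ≥ 0.46 requires e/c ≤ 0.5400, i.e. c ≥ e/0.5400.
c_min = 0.174/0.5400 = 0.3222.

0.32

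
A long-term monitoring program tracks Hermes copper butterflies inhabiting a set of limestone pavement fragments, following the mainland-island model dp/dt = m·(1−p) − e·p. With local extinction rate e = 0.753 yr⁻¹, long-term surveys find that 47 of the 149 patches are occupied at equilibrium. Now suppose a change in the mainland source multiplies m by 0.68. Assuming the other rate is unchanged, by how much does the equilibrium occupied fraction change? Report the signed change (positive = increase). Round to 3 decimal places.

Observed p* = 47/149 = 0.31544.
Balance m(1−p*) = e·p* gives m = e·p*/(1−p*) = 0.753×0.31544/0.68456 = 0.34698.
New p* = m/(m+e) = 0.23595/(0.23595+0.75300) = 0.23859.
Δp* = 0.23859 − 0.31544 = -0.07685.

-0.077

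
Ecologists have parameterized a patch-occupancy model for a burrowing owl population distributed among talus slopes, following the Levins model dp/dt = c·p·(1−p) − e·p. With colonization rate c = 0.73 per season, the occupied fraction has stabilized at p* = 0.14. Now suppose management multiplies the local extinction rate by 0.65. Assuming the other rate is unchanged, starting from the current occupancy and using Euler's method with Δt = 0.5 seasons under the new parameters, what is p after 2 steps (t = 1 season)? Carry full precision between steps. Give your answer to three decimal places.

0.172

Balance c(1−p*) = e gives e = 0.73×(1 − 0.14000) = 0.62780.
Starting from p₀ = 0.14000; update p ← p + (dp/dt)·Δt with the new parameters.
step 1: Δp = +0.01538, p = 0.15538
step 2: Δp = +0.01620, p = 0.17158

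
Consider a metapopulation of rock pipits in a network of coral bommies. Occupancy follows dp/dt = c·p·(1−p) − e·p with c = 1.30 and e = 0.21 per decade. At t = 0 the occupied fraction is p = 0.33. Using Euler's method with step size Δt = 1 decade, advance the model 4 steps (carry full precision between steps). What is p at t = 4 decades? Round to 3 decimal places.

Update rule: p ← p + [c·p·(1−p) − e·p]·Δt with Δt = 1.
  1  |  dp/dt·Δt = +0.218130  |  p_1 = 0.548130
  2  |  dp/dt·Δt = +0.206881  |  p_2 = 0.755011
  3  |  dp/dt·Δt = +0.081908  |  p_3 = 0.836919
  4  |  dp/dt·Δt = +0.001678  |  p_4 = 0.838597

0.839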